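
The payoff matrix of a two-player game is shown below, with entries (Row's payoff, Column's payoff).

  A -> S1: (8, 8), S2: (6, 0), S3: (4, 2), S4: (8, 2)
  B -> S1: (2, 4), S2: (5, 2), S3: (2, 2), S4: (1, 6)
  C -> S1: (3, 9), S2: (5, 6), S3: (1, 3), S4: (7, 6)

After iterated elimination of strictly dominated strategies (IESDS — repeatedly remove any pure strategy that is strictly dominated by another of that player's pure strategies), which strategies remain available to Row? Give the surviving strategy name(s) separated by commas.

Row B is eliminated: A beats it against every remaining column (S1: 8>2, S2: 6>5, S3: 4>2, S4: 8>1).
Row C is eliminated: A beats it against every remaining column (S1: 8>3, S2: 6>5, S3: 4>1, S4: 8>7).
For Column, S1 strictly dominates S2 on the remaining rows (A: 8>0); eliminate S2.
For Column, S1 strictly dominates S3 on the remaining rows (A: 8>2); eliminate S3.
Column's strategy S4 is strictly dominated by S1 (A: 8>2) and is removed.
Among the remaining strategies, none is strictly dominated by another pure strategy of the same player, so the elimination stops.
Surviving strategies — Row: {A}; Column: {S1}.

A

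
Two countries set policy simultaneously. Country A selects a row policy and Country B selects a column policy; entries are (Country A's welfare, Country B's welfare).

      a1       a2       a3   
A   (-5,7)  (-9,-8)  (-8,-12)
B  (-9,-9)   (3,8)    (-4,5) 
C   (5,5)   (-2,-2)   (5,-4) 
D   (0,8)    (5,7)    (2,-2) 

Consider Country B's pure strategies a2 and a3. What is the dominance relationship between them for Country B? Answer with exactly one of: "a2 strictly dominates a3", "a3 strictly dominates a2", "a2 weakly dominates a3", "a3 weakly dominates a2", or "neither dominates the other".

a2's payoffs vs a3's, by Country A's action — A: -8>-12, B: 8>5, C: -2>-4, D: 7>-2.
a2 gives a strictly higher payoff against each choice by Country A, so a2 strictly dominates a3.

a2 strictly dominates a3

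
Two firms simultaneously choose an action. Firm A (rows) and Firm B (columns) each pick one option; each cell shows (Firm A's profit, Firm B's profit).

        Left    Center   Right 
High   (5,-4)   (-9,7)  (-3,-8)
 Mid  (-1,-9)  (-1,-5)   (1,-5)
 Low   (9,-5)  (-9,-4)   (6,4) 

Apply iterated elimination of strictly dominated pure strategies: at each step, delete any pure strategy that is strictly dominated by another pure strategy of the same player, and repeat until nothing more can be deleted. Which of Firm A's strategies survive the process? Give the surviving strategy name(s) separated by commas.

Firm B's strategy Left is strictly dominated by Center (High: 7>-4, Mid: -5>-9, Low: -4>-5) and is removed.
For Firm A, Mid strictly dominates High on the remaining columns (Center: -1>-9, Right: 1>-3); eliminate High.
Among the remaining strategies, none is strictly dominated by another pure strategy of the same player, so the elimination stops.
Surviving strategies — Firm A: {Mid, Low}; Firm B: {Center, Right}.

Mid, Low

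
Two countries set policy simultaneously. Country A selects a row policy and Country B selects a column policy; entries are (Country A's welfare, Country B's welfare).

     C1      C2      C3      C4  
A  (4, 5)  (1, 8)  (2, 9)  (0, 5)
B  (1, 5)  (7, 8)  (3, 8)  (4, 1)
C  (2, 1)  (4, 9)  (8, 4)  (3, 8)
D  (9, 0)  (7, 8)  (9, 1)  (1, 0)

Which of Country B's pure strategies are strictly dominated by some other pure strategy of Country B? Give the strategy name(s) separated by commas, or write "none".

C1, C4

C2 strictly dominates C1 — A: 8>5, B: 8>5, C: 9>1, D: 8>0.
Nothing dominates C2: C1 at A (8>5); C3 at B (8=8); C4 at A (8>5).
C3 is not dominated — it holds its own against C1 at A (9>5); C2 at A (9>8); C4 at A (9>5).
C4: dominated, since C2 does at least as well everywhere (A: 8>5, B: 8>1, C: 9>8, D: 8>0).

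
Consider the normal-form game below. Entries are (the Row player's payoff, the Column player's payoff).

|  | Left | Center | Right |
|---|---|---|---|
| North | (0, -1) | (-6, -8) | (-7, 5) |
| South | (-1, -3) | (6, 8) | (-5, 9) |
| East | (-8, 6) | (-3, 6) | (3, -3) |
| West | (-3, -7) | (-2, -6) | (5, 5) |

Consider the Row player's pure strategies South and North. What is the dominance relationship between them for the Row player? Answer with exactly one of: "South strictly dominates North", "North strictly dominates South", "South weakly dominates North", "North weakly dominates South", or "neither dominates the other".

South's payoffs vs North's, by the Column player's action — Left: -1<0, Center: 6>-6, Right: -5>-7.
South does better at Center, Right but worse at Left; neither strategy dominates the other.

neither dominates the other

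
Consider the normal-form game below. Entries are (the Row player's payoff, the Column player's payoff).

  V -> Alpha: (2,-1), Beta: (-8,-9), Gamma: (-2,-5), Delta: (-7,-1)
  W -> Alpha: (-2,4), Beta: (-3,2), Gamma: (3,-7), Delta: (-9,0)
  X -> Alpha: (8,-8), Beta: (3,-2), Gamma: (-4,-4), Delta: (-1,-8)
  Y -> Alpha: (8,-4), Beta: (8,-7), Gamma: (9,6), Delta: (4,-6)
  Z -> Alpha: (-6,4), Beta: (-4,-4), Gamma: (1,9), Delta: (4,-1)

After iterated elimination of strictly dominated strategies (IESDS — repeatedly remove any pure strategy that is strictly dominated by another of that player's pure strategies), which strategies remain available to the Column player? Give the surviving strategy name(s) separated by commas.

Row V is eliminated: Y beats it against every remaining column (Alpha: 8>2, Beta: 8>-8, Gamma: 9>-2, Delta: 4>-7).
The Row player's strategy W is strictly dominated by Y (Alpha: 8>-2, Beta: 8>-3, Gamma: 9>3, Delta: 4>-9) and is removed.
Column Alpha is eliminated: Gamma beats it against every remaining row (X: -4>-8, Y: 6>-4, Z: 9>4).
Row X is eliminated: Y beats it against every remaining column (Beta: 8>3, Gamma: 9>-4, Delta: 4>-1).
The Column player's strategy Beta is strictly dominated by Gamma (Y: 6>-7, Z: 9>-4) and is removed.
The Column player's strategy Delta is strictly dominated by Gamma (Y: 6>-6, Z: 9>-1) and is removed.
The Row player's strategy Z is strictly dominated by Y (Gamma: 9>1) and is removed.
Among the remaining strategies, none is strictly dominated by another pure strategy of the same player, so the elimination stops.
Surviving strategies — the Row player: {Y}; the Column player: {Gamma}.

Gamma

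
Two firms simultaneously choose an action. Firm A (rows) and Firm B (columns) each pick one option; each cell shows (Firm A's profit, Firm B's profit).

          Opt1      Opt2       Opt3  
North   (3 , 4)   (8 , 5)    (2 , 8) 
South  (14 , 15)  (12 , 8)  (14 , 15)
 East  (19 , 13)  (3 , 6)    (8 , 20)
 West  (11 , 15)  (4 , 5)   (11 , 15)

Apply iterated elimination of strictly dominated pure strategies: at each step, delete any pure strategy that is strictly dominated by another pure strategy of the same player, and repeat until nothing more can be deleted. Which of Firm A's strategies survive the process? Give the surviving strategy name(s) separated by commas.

Firm A's strategy North is strictly dominated by South (Opt1: 14>3, Opt2: 12>8, Opt3: 14>2) and is removed.
Firm A's strategy West is strictly dominated by South (Opt1: 14>11, Opt2: 12>4, Opt3: 14>11) and is removed.
Firm B's strategy Opt2 is strictly dominated by Opt1 (South: 15>8, East: 13>6) and is removed.
Among the remaining strategies, none is strictly dominated by another pure strategy of the same player, so the elimination stops.
Surviving strategies — Firm A: {South, East}; Firm B: {Opt1, Opt3}.

South, East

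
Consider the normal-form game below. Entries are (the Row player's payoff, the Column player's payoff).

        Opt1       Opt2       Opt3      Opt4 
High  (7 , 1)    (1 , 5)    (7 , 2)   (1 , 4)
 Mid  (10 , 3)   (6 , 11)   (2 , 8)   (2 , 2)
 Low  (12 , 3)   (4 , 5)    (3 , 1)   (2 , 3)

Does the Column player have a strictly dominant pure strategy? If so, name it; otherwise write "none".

Opt2 vs Opt1: High: 5>1, Mid: 11>3, Low: 5>3.
Opt2 vs Opt3: High: 5>2, Mid: 11>8, Low: 5>1.
Opt2 vs Opt4: High: 5>4, Mid: 11>2, Low: 5>3.
Opt2 strictly beats every other strategy against every opponent action, so it is strictly dominant.

Opt2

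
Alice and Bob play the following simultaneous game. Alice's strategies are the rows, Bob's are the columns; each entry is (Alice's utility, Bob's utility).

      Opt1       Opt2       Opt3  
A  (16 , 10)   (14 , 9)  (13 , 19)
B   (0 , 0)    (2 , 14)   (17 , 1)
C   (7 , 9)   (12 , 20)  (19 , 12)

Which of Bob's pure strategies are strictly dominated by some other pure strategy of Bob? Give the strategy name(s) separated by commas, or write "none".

Opt1

Opt3 strictly dominates Opt1 — A: 19>10, B: 1>0, C: 12>9.
Opt2 is not dominated — it holds its own against Opt1 at B (14>0); Opt3 at B (14>1).
Opt3: no other strategy beats it everywhere (Opt1 at A (19>10); Opt2 at A (19>9)).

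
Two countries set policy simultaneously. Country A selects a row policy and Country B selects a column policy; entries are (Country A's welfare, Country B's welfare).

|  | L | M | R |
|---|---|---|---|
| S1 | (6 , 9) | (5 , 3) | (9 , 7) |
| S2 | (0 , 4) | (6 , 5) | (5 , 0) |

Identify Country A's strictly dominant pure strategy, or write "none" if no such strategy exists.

none

S1 fails to dominate S2 at M (5<6).
S2 fails to dominate S1 at L (0<6).
No single strategy dominates all the others.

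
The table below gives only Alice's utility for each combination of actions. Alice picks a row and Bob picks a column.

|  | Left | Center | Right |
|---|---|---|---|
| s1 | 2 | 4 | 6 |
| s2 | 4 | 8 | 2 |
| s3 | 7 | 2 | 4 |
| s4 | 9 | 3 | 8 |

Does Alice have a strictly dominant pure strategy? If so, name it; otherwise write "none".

none

s1 fails to dominate s2 at Left (2<4).
s2 fails to dominate s1 at Right (2<6).
s3 fails to dominate s1 at Center (2<4).
s4 fails to dominate s1 at Center (3<4).
No single strategy dominates all the others.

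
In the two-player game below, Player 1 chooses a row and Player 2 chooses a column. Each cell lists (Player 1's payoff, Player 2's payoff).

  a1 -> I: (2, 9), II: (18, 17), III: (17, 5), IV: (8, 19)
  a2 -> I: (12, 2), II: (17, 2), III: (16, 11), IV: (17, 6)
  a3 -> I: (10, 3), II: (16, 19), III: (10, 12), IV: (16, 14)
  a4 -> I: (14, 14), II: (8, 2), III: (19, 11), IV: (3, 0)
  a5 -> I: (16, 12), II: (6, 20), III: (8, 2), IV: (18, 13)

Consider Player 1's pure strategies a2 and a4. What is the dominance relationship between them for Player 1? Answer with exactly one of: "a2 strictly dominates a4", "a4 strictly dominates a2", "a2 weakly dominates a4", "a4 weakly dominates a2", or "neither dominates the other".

Compare a2 to a4 across every action of Player 2: I: 12<14, II: 17>8, III: 16<19, IV: 17>3.
a2 does better at II, IV but worse at I, III; neither strategy dominates the other.

neither dominates the other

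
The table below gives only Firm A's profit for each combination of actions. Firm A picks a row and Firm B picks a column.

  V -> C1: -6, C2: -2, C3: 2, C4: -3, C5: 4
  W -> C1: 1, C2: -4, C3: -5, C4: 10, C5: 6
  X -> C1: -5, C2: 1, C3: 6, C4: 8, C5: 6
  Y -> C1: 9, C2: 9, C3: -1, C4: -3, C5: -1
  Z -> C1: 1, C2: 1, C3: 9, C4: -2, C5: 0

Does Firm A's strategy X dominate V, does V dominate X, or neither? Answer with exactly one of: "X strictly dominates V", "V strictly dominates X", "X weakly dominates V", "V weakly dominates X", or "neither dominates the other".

Compare X to V across each opponent action: C1: -5>-6, C2: 1>-2, C3: 6>2, C4: 8>-3, C5: 6>4.
Every comparison favours X, so X strictly dominates V.

X strictly dominates V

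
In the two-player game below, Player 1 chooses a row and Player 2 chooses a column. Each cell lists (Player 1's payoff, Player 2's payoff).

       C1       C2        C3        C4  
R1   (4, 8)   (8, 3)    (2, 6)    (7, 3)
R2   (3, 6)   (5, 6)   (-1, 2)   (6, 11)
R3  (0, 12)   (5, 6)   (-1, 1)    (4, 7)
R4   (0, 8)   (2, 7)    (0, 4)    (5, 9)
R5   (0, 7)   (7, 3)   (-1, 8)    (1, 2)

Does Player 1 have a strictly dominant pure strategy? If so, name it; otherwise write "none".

R1 vs R2: C1: 4>3, C2: 8>5, C3: 2>-1, C4: 7>6.
R1 vs R3: C1: 4>0, C2: 8>5, C3: 2>-1, C4: 7>4.
R1 vs R4: C1: 4>0, C2: 8>2, C3: 2>0, C4: 7>5.
R1 vs R5: C1: 4>0, C2: 8>7, C3: 2>-1, C4: 7>1.
R1 strictly beats every other strategy against every opponent action, so it is strictly dominant.

R1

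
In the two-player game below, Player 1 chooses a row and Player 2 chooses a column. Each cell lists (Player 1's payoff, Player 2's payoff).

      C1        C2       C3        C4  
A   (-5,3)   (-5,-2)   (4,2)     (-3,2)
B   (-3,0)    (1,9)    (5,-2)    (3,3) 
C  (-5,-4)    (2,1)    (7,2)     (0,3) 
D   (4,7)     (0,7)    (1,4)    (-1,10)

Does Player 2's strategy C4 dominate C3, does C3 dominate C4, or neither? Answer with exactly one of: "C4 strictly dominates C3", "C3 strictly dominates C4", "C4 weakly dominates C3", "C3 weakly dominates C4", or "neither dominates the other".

C4's payoffs vs C3's, by Player 1's action — A: 2=2, B: 3>-2, C: 3>2, D: 10>4.
C4 is at least as good everywhere and strictly better somewhere (tied only at A), so C4 weakly but not strictly dominates C3.

C4 weakly dominates C3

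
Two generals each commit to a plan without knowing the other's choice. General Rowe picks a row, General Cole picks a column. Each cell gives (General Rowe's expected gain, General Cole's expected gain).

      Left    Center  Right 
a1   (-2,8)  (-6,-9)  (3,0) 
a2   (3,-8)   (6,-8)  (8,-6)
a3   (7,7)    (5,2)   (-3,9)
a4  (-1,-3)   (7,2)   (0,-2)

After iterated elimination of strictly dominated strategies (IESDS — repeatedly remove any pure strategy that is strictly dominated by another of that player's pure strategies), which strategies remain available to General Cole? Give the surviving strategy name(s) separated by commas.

Center, Right

General Rowe's strategy a1 is strictly dominated by a2 (Left: 3>-2, Center: 6>-6, Right: 8>3) and is removed.
General Cole's strategy Left is strictly dominated by Right (a2: -6>-8, a3: 9>7, a4: -2>-3) and is removed.
General Rowe's strategy a3 is strictly dominated by a2 (Center: 6>5, Right: 8>-3) and is removed.
Among the remaining strategies, none is strictly dominated by another pure strategy of the same player, so the elimination stops.
Surviving strategies — General Rowe: {a2, a4}; General Cole: {Center, Right}.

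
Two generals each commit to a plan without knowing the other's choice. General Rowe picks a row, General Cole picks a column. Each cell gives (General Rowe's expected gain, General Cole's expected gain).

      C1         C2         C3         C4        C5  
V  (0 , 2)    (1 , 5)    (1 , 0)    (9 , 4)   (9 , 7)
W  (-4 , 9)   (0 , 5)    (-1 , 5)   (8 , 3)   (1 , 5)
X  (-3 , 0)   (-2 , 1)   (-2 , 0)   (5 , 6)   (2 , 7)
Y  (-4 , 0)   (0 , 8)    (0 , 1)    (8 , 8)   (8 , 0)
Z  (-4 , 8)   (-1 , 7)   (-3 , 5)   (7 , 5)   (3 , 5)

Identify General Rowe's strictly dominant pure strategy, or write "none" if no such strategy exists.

V vs W: C1: 0>-4, C2: 1>0, C3: 1>-1, C4: 9>8, C5: 9>1.
V vs X: C1: 0>-3, C2: 1>-2, C3: 1>-2, C4: 9>5, C5: 9>2.
V vs Y: C1: 0>-4, C2: 1>0, C3: 1>0, C4: 9>8, C5: 9>8.
V vs Z: C1: 0>-4, C2: 1>-1, C3: 1>-3, C4: 9>7, C5: 9>3.
V strictly beats every other strategy against every opponent action, so it is strictly dominant.

V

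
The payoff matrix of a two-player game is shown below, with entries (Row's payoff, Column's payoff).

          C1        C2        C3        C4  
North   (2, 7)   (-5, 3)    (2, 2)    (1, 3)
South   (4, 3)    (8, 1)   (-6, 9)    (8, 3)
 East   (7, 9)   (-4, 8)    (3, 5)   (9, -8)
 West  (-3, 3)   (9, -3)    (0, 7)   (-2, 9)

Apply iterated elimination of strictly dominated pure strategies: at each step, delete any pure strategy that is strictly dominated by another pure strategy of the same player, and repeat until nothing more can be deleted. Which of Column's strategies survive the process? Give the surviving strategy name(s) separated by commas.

Row's strategy North is strictly dominated by East (C1: 7>2, C2: -4>-5, C3: 3>2, C4: 9>1) and is removed.
Column C2 is eliminated: C1 beats it against every remaining row (South: 3>1, East: 9>8, West: 3>-3).
Row's strategy South is strictly dominated by East (C1: 7>4, C3: 3>-6, C4: 9>8) and is removed.
Row West is eliminated: East beats it against every remaining column (C1: 7>-3, C3: 3>0, C4: 9>-2).
Column C3 is eliminated: C1 beats it against every remaining row (East: 9>5).
Column's strategy C4 is strictly dominated by C1 (East: 9>-8) and is removed.
Among the remaining strategies, none is strictly dominated by another pure strategy of the same player, so the elimination stops.
Surviving strategies — Row: {East}; Column: {C1}.

C1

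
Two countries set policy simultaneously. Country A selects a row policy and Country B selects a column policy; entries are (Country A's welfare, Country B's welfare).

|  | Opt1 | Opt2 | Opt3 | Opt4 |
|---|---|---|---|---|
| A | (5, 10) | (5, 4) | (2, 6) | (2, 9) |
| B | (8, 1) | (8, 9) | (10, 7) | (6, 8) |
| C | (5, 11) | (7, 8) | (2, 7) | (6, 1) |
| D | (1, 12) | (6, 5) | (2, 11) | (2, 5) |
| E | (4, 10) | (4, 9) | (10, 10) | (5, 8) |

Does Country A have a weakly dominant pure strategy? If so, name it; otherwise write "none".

B vs A: Opt1: 8>5, Opt2: 8>5, Opt3: 10>2, Opt4: 6>2.
B vs C: Opt1: 8>5, Opt2: 8>7, Opt3: 10>2, Opt4: 6=6.
B vs D: Opt1: 8>1, Opt2: 8>6, Opt3: 10>2, Opt4: 6>2.
B vs E: Opt1: 8>4, Opt2: 8>4, Opt3: 10=10, Opt4: 6>5.
B is at least as good as every other strategy against every opponent action, so it is weakly dominant.

B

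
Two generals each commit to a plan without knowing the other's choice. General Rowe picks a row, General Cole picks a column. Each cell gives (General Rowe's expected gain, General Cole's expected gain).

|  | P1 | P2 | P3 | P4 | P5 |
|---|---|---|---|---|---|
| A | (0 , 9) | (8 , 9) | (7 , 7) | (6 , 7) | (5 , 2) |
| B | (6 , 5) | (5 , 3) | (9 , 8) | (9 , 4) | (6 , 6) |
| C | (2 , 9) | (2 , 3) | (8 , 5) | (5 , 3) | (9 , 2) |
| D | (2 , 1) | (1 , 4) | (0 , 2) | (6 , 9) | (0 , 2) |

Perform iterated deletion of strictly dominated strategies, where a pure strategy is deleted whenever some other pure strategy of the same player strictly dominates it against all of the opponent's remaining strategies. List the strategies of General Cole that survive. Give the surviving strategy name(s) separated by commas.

P1, P2, P3

For General Rowe, B strictly dominates D on the remaining columns (P1: 6>2, P2: 5>1, P3: 9>0, P4: 9>6, P5: 6>0); eliminate D.
General Cole's strategy P4 is strictly dominated by P1 (A: 9>7, B: 5>4, C: 9>3) and is removed.
Column P5 is eliminated: P3 beats it against every remaining row (A: 7>2, B: 8>6, C: 5>2).
For General Rowe, B strictly dominates C on the remaining columns (P1: 6>2, P2: 5>2, P3: 9>8); eliminate C.
Among the remaining strategies, none is strictly dominated by another pure strategy of the same player, so the elimination stops.
Surviving strategies — General Rowe: {A, B}; General Cole: {P1, P2, P3}.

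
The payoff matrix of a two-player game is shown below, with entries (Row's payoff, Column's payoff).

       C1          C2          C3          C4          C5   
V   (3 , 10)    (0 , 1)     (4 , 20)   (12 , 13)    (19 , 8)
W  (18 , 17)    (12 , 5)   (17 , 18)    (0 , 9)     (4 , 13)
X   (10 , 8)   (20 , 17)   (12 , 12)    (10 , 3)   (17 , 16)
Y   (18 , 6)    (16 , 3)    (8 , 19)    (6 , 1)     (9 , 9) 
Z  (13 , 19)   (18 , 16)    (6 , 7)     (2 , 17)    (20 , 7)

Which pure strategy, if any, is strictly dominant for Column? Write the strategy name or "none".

C1 fails to dominate C2 at X (8<17).
C2 fails to dominate C1 at V (1<10).
C3 fails to dominate C1 at Z (7<19).
C4 fails to dominate C1 at W (9<17).
C5 fails to dominate C1 at V (8<10).
No single strategy dominates all the others.

none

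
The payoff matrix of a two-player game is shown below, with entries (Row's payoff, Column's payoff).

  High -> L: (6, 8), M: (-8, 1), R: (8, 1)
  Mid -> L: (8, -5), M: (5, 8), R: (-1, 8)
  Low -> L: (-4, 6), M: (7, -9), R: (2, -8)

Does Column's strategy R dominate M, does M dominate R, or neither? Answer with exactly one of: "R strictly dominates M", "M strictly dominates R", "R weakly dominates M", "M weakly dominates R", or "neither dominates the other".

R weakly dominates M

R's payoffs vs M's, by Row's action — High: 1=1, Mid: 8=8, Low: -8>-9.
R is at least as good everywhere and strictly better somewhere (tied only at High, Mid), so R weakly but not strictly dominates M.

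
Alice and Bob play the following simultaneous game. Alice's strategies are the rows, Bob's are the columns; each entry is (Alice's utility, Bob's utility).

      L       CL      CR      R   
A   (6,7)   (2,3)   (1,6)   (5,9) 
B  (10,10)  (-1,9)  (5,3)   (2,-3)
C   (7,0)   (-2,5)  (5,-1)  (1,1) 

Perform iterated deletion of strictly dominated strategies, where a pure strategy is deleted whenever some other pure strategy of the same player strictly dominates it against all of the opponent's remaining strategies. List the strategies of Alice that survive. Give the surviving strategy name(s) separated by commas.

Column CR is eliminated: L beats it against every remaining row (A: 7>6, B: 10>3, C: 0>-1).
For Alice, B strictly dominates C on the remaining columns (L: 10>7, CL: -1>-2, R: 2>1); eliminate C.
For Bob, L strictly dominates CL on the remaining rows (A: 7>3, B: 10>9); eliminate CL.
Among the remaining strategies, none is strictly dominated by another pure strategy of the same player, so the elimination stops.
Surviving strategies — Alice: {A, B}; Bob: {L, R}.

A, B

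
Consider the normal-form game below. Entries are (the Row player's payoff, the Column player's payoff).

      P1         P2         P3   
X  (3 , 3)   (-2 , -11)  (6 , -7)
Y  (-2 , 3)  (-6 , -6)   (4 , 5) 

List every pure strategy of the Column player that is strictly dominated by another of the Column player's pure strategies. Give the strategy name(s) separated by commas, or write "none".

P1 is not dominated — it holds its own against P2 at X (3>-11); P3 at X (3>-7).
P2: dominated, since P1 does at least as well everywhere (X: 3>-11, Y: 3>-6).
P3: no other strategy beats it everywhere (P1 at Y (5>3); P2 at X (-7>-11)).

P2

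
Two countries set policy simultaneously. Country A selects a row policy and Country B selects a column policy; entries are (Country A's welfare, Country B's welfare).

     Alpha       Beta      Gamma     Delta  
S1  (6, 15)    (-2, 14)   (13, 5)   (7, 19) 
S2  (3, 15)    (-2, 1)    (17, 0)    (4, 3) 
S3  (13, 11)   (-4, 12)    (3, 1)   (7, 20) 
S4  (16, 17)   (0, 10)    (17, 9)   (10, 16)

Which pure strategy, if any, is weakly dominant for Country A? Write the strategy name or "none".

S4 vs S1: Alpha: 16>6, Beta: 0>-2, Gamma: 17>13, Delta: 10>7.
S4 vs S2: Alpha: 16>3, Beta: 0>-2, Gamma: 17=17, Delta: 10>4.
S4 vs S3: Alpha: 16>13, Beta: 0>-4, Gamma: 17>3, Delta: 10>7.
S4 is at least as good as every other strategy against every opponent action, so it is weakly dominant.

S4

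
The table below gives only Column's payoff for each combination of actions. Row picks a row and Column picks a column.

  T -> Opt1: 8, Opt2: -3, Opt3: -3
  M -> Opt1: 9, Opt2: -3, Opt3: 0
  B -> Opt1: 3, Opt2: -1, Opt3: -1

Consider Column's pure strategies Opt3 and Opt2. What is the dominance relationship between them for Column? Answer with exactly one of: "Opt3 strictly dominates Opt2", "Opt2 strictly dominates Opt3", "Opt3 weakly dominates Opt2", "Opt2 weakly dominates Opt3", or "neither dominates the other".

Opt3 weakly dominates Opt2

Opt3's payoffs vs Opt2's, by Row's action — T: -3=-3, M: 0>-3, B: -1=-1.
Opt3 is at least as good everywhere and strictly better somewhere (tied only at T, B), so Opt3 weakly but not strictly dominates Opt2.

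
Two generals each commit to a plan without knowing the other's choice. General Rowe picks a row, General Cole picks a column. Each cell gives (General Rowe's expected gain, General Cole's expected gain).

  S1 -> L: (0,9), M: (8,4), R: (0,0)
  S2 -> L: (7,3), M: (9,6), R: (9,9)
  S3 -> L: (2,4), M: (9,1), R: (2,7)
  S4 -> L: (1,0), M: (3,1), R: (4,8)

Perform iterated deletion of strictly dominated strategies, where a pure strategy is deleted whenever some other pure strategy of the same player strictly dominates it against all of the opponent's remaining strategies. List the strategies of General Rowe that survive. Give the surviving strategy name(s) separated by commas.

For General Rowe, S2 strictly dominates S1 on the remaining columns (L: 7>0, M: 9>8, R: 9>0); eliminate S1.
For General Rowe, S2 strictly dominates S4 on the remaining columns (L: 7>1, M: 9>3, R: 9>4); eliminate S4.
General Cole's strategy L is strictly dominated by R (S2: 9>3, S3: 7>4) and is removed.
Column M is eliminated: R beats it against every remaining row (S2: 9>6, S3: 7>1).
Row S3 is eliminated: S2 beats it against every remaining column (R: 9>2).
Among the remaining strategies, none is strictly dominated by another pure strategy of the same player, so the elimination stops.
Surviving strategies — General Rowe: {S2}; General Cole: {R}.

S2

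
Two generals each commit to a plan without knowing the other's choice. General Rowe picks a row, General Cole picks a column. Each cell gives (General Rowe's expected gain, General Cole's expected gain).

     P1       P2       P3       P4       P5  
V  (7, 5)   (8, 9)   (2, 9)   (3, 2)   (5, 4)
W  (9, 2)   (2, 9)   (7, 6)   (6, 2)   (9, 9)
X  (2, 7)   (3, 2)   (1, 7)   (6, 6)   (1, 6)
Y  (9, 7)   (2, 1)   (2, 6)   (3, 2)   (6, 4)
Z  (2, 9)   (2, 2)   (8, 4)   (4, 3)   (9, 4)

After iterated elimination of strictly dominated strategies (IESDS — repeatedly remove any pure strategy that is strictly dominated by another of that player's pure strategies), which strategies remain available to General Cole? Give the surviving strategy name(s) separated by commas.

P1, P2, P3, P5

General Cole's strategy P4 is strictly dominated by P3 (V: 9>2, W: 6>2, X: 7>6, Y: 6>2, Z: 4>3) and is removed.
For General Rowe, V strictly dominates X on the remaining columns (P1: 7>2, P2: 8>3, P3: 2>1, P5: 5>1); eliminate X.
Among the remaining strategies, none is strictly dominated by another pure strategy of the same player, so the elimination stops.
Surviving strategies — General Rowe: {V, W, Y, Z}; General Cole: {P1, P2, P3, P5}.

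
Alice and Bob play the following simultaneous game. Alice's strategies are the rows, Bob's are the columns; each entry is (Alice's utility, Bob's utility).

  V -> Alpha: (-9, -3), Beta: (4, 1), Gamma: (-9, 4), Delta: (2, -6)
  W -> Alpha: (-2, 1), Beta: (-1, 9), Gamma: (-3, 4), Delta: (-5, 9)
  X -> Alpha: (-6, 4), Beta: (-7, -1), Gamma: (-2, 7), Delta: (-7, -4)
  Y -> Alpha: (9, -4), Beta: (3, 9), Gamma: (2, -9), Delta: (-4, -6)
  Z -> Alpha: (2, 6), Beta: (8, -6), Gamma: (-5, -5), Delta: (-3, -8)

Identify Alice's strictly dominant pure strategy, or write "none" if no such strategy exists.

none

V fails to dominate W at Alpha (-9<-2).
W fails to dominate V at Beta (-1<4).
X fails to dominate V at Beta (-7<4).
Y fails to dominate V at Beta (3<4).
Z fails to dominate V at Delta (-3<2).
No single strategy dominates all the others.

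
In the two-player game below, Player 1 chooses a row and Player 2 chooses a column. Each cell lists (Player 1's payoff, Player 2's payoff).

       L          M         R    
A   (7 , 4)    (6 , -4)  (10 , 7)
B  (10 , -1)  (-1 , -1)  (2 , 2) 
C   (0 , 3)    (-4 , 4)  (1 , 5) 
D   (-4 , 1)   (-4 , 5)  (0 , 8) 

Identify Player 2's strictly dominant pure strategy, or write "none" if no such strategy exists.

R

R vs L: A: 7>4, B: 2>-1, C: 5>3, D: 8>1.
R vs M: A: 7>-4, B: 2>-1, C: 5>4, D: 8>5.
R strictly beats every other strategy against every opponent action, so it is strictly dominant.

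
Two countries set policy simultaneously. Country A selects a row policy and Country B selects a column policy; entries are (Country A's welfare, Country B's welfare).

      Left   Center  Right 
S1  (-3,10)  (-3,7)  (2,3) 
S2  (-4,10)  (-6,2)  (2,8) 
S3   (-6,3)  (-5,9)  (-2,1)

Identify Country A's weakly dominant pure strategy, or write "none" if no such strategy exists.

S1

S1 vs S2: Left: -3>-4, Center: -3>-6, Right: 2=2.
S1 vs S3: Left: -3>-6, Center: -3>-5, Right: 2>-2.
S1 is at least as good as every other strategy against every opponent action, so it is weakly dominant.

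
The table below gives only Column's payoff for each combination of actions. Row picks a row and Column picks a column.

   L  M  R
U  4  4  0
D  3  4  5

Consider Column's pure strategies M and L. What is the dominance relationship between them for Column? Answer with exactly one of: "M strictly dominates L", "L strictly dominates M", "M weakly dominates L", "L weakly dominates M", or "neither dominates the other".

M weakly dominates L

M's payoffs vs L's, by Row's action — U: 4=4, D: 4>3.
M is at least as good everywhere and strictly better somewhere (tied only at U), so M weakly but not strictly dominates L.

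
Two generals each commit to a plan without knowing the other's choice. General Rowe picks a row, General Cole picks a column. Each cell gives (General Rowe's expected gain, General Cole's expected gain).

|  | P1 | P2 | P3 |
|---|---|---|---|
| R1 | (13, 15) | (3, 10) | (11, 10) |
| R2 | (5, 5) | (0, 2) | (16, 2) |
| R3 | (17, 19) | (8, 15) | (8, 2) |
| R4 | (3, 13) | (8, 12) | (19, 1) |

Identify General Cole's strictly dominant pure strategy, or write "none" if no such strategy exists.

P1

P1 vs P2: R1: 15>10, R2: 5>2, R3: 19>15, R4: 13>12.
P1 vs P3: R1: 15>10, R2: 5>2, R3: 19>2, R4: 13>1.
P1 strictly beats every other strategy against every opponent action, so it is strictly dominant.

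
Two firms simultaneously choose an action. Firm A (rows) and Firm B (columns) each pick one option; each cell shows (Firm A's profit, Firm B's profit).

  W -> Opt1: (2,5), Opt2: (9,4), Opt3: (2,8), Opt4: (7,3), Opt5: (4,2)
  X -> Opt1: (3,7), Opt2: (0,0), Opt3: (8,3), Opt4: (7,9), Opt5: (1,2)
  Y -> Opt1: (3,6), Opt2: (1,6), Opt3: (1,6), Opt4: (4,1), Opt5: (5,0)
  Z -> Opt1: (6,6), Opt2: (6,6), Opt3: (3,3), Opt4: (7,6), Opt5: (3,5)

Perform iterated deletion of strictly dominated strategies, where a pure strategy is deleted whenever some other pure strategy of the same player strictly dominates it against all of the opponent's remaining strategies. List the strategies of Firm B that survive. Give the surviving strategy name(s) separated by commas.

Column Opt5 is eliminated: Opt1 beats it against every remaining row (W: 5>2, X: 7>2, Y: 6>0, Z: 6>5).
For Firm A, Z strictly dominates Y on the remaining columns (Opt1: 6>3, Opt2: 6>1, Opt3: 3>1, Opt4: 7>4); eliminate Y.
Among the remaining strategies, none is strictly dominated by another pure strategy of the same player, so the elimination stops.
Surviving strategies — Firm A: {W, X, Z}; Firm B: {Opt1, Opt2, Opt3, Opt4}.

Opt1, Opt2, Opt3, Opt4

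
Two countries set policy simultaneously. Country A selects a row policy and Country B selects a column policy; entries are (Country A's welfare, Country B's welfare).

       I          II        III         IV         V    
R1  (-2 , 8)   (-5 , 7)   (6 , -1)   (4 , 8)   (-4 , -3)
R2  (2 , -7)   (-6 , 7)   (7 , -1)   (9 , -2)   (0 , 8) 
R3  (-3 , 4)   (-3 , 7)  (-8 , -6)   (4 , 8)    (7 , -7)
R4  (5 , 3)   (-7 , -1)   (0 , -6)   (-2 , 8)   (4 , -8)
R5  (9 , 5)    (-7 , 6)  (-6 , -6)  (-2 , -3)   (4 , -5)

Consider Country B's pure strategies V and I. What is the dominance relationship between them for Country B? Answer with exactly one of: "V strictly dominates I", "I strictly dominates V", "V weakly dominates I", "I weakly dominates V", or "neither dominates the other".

V's payoffs vs I's, by Country A's action — R1: -3<8, R2: 8>-7, R3: -7<4, R4: -8<3, R5: -5<5.
V does better at R2 but worse at R1, R3, R4, R5; neither strategy dominates the other.

neither dominates the other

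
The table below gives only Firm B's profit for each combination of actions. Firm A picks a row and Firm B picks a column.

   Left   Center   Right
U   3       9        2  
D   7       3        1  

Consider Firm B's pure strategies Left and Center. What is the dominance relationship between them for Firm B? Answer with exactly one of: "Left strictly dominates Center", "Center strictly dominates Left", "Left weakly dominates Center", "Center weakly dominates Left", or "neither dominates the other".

Compare Left to Center across each opponent action: U: 3<9, D: 7>3.
Left does better at D but worse at U; neither strategy dominates the other.

neither dominates the other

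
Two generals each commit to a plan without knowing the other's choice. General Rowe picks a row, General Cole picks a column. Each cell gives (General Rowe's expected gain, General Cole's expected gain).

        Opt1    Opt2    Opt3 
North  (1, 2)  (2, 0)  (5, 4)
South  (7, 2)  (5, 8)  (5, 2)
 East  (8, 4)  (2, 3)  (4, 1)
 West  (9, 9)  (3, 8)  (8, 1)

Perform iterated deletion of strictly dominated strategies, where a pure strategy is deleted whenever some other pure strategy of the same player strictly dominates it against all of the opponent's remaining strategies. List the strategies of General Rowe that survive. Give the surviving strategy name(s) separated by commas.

Row North is eliminated: West beats it against every remaining column (Opt1: 9>1, Opt2: 3>2, Opt3: 8>5).
For General Rowe, West strictly dominates East on the remaining columns (Opt1: 9>8, Opt2: 3>2, Opt3: 8>4); eliminate East.
Column Opt3 is eliminated: Opt2 beats it against every remaining row (South: 8>2, West: 8>1).
Among the remaining strategies, none is strictly dominated by another pure strategy of the same player, so the elimination stops.
Surviving strategies — General Rowe: {South, West}; General Cole: {Opt1, Opt2}.

South, West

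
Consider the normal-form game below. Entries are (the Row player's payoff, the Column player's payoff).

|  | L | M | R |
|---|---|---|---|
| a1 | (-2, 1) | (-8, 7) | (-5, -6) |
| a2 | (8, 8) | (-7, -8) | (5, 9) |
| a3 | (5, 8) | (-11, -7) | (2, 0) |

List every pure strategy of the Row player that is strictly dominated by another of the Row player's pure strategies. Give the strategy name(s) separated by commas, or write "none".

a1, a3

a2 strictly dominates a1 — L: 8>-2, M: -7>-8, R: 5>-5.
Nothing dominates a2: a1 at L (8>-2); a3 at L (8>5).
a3: dominated, since a2 does at least as well everywhere (L: 8>5, M: -7>-11, R: 5>2).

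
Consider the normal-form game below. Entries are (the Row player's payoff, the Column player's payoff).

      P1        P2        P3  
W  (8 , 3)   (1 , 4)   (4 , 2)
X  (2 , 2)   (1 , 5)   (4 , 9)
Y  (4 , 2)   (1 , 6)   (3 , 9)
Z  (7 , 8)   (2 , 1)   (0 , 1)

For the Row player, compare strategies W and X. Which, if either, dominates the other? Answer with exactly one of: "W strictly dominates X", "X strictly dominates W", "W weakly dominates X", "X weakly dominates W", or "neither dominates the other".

W weakly dominates X

Compare W to X across every action of the Column player: P1: 8>2, P2: 1=1, P3: 4=4.
W is at least as good everywhere and strictly better somewhere (tied only at P2, P3), so W weakly but not strictly dominates X.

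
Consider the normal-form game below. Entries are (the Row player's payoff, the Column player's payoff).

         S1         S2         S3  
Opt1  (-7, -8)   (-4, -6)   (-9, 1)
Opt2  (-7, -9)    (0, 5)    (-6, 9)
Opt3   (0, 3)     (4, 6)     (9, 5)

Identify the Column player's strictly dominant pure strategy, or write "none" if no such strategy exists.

none

S1 fails to dominate S2 at Opt1 (-8<-6).
S2 fails to dominate S3 at Opt1 (-6<1).
S3 fails to dominate S2 at Opt3 (5<6).
No single strategy dominates all the others.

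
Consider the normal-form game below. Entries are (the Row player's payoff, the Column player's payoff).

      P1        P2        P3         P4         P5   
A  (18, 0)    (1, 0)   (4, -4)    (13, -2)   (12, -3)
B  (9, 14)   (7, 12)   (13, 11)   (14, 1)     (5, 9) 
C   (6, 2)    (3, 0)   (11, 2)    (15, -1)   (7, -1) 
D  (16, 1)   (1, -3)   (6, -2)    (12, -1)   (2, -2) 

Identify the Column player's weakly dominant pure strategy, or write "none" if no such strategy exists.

P1

P1 vs P2: A: 0=0, B: 14>12, C: 2>0, D: 1>-3.
P1 vs P3: A: 0>-4, B: 14>11, C: 2=2, D: 1>-2.
P1 vs P4: A: 0>-2, B: 14>1, C: 2>-1, D: 1>-1.
P1 vs P5: A: 0>-3, B: 14>9, C: 2>-1, D: 1>-2.
P1 is at least as good as every other strategy against every opponent action, so it is weakly dominant.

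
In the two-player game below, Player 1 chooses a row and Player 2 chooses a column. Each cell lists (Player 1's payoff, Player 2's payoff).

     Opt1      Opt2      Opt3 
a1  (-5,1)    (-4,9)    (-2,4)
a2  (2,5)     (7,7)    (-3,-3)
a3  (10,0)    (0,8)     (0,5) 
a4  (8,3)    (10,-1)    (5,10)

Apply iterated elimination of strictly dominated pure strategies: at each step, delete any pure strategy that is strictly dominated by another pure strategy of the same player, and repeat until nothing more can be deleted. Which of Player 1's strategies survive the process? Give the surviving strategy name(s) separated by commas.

a4

Player 1's strategy a1 is strictly dominated by a3 (Opt1: 10>-5, Opt2: 0>-4, Opt3: 0>-2) and is removed.
Player 1's strategy a2 is strictly dominated by a4 (Opt1: 8>2, Opt2: 10>7, Opt3: 5>-3) and is removed.
For Player 2, Opt3 strictly dominates Opt1 on the remaining rows (a3: 5>0, a4: 10>3); eliminate Opt1.
Row a3 is eliminated: a4 beats it against every remaining column (Opt2: 10>0, Opt3: 5>0).
Column Opt2 is eliminated: Opt3 beats it against every remaining row (a4: 10>-1).
Among the remaining strategies, none is strictly dominated by another pure strategy of the same player, so the elimination stops.
Surviving strategies — Player 1: {a4}; Player 2: {Opt3}.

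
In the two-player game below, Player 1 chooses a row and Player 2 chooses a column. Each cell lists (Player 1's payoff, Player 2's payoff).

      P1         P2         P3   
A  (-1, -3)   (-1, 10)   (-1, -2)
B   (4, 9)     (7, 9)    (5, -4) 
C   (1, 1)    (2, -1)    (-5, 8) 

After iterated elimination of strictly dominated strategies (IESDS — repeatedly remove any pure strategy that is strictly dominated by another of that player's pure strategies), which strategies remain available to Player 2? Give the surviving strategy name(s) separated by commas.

Row A is eliminated: B beats it against every remaining column (P1: 4>-1, P2: 7>-1, P3: 5>-1).
Row C is eliminated: B beats it against every remaining column (P1: 4>1, P2: 7>2, P3: 5>-5).
Player 2's strategy P3 is strictly dominated by P1 (B: 9>-4) and is removed.
Among the remaining strategies, none is strictly dominated by another pure strategy of the same player, so the elimination stops.
Surviving strategies — Player 1: {B}; Player 2: {P1, P2}.

P1, P2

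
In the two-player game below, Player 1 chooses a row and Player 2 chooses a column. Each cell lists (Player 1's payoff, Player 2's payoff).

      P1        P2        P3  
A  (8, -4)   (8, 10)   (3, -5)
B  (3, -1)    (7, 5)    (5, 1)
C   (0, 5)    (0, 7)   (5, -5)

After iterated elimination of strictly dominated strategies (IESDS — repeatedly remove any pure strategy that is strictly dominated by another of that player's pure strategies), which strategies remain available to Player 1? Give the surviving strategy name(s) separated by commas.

Player 2's strategy P1 is strictly dominated by P2 (A: 10>-4, B: 5>-1, C: 7>5) and is removed.
Column P3 is eliminated: P2 beats it against every remaining row (A: 10>-5, B: 5>1, C: 7>-5).
Row B is eliminated: A beats it against every remaining column (P2: 8>7).
Player 1's strategy C is strictly dominated by A (P2: 8>0) and is removed.
Among the remaining strategies, none is strictly dominated by another pure strategy of the same player, so the elimination stops.
Surviving strategies — Player 1: {A}; Player 2: {P2}.

A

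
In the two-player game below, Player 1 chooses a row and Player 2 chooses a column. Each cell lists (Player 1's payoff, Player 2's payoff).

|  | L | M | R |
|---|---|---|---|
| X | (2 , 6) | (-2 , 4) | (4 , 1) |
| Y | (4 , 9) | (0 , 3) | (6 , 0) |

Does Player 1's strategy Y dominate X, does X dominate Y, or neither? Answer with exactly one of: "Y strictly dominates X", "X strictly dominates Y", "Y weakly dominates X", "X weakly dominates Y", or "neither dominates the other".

Compare Y to X across each opponent action: L: 4>2, M: 0>-2, R: 6>4.
Every comparison favours Y, so Y strictly dominates X.

Y strictly dominates X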